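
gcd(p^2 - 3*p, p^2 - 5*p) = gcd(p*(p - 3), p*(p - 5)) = p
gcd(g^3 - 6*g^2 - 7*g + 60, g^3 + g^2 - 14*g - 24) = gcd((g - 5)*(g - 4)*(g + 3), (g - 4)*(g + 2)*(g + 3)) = g^2 - g - 12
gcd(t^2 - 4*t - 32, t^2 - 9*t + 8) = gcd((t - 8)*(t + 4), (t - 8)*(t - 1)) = t - 8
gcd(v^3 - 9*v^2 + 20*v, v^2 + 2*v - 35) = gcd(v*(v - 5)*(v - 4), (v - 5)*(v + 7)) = v - 5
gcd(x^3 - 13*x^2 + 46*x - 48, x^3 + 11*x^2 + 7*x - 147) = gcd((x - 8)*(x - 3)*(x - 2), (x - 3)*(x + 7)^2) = x - 3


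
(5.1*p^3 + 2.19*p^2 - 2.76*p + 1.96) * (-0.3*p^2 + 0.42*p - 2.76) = -1.53*p^5 + 1.485*p^4 - 12.3282*p^3 - 7.7916*p^2 + 8.4408*p - 5.4096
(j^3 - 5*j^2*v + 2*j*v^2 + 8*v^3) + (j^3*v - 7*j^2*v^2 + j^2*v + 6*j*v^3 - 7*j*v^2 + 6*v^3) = j^3*v + j^3 - 7*j^2*v^2 - 4*j^2*v + 6*j*v^3 - 5*j*v^2 + 14*v^3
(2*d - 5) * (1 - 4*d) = -8*d^2 + 22*d - 5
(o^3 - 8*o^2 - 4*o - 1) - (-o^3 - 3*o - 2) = 2*o^3 - 8*o^2 - o + 1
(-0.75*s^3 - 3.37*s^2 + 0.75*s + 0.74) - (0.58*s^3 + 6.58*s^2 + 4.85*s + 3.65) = -1.33*s^3 - 9.95*s^2 - 4.1*s - 2.91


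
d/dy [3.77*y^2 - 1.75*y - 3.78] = 7.54*y - 1.75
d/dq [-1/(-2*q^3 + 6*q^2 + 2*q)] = (-3*q^2 + 6*q + 1)/(2*q^2*(-q^2 + 3*q + 1)^2)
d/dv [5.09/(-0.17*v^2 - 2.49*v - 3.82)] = (1.7306*v + 12.6741)/(0.17*v^2 + 2.49*v + 3.82)^2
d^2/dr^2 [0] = 0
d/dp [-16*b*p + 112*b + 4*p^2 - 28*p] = -16*b + 8*p - 28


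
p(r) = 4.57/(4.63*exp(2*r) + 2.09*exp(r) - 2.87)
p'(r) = 4.57*(-9.26*exp(2*r) - 2.09*exp(r))/(4.63*exp(2*r) + 2.09*exp(r) - 2.87)^2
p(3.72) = 0.00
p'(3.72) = -0.00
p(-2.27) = -1.75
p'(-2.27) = -0.21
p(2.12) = 0.01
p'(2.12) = -0.03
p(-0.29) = 3.55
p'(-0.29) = -18.64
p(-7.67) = -1.59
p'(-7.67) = -0.00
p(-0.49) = 30.86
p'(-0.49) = -991.17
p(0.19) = 0.71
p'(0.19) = -1.78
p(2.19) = 0.01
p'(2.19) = -0.02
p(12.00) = 0.00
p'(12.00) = 0.00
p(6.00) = 0.00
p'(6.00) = 0.00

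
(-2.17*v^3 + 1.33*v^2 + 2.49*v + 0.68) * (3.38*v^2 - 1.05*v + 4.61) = -7.3346*v^5 + 6.7739*v^4 - 2.984*v^3 + 5.8152*v^2 + 10.7649*v + 3.1348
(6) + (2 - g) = 8 - g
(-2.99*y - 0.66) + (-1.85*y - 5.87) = -4.84*y - 6.53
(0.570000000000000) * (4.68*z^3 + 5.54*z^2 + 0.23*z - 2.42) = 2.6676*z^3 + 3.1578*z^2 + 0.1311*z - 1.3794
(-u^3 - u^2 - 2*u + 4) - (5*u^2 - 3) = -u^3 - 6*u^2 - 2*u + 7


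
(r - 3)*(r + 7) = r^2 + 4*r - 21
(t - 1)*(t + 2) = t^2 + t - 2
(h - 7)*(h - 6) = h^2 - 13*h + 42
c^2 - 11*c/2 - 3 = (c - 6)*(c + 1/2)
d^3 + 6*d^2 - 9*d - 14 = (d - 2)*(d + 1)*(d + 7)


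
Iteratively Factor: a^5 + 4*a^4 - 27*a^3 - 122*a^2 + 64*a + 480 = (a + 4)*(a^4 - 27*a^2 - 14*a + 120) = (a + 3)*(a + 4)*(a^3 - 3*a^2 - 18*a + 40) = (a - 2)*(a + 3)*(a + 4)*(a^2 - a - 20) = (a - 5)*(a - 2)*(a + 3)*(a + 4)*(a + 4)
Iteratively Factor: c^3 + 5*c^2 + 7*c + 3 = (c + 3)*(c^2 + 2*c + 1) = (c + 1)*(c + 3)*(c + 1)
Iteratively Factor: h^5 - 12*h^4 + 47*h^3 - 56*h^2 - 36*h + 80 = (h - 2)*(h^4 - 10*h^3 + 27*h^2 - 2*h - 40) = (h - 2)*(h + 1)*(h^3 - 11*h^2 + 38*h - 40) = (h - 4)*(h - 2)*(h + 1)*(h^2 - 7*h + 10) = (h - 4)*(h - 2)^2*(h + 1)*(h - 5)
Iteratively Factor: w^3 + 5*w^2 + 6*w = (w)*(w^2 + 5*w + 6) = w*(w + 2)*(w + 3)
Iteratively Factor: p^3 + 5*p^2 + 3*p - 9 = (p - 1)*(p^2 + 6*p + 9) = (p - 1)*(p + 3)*(p + 3)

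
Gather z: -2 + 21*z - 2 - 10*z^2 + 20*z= -10*z^2 + 41*z - 4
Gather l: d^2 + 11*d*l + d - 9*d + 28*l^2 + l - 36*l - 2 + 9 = d^2 - 8*d + 28*l^2 + l*(11*d - 35) + 7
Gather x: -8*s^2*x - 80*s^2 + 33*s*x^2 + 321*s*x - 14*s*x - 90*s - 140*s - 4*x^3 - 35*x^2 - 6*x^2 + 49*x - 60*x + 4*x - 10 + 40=-80*s^2 - 230*s - 4*x^3 + x^2*(33*s - 41) + x*(-8*s^2 + 307*s - 7) + 30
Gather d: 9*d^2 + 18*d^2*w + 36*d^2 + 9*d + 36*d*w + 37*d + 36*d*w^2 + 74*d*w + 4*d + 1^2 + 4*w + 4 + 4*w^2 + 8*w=d^2*(18*w + 45) + d*(36*w^2 + 110*w + 50) + 4*w^2 + 12*w + 5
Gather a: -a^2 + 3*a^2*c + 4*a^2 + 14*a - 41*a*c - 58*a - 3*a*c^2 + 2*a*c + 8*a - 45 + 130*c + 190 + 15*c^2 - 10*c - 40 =a^2*(3*c + 3) + a*(-3*c^2 - 39*c - 36) + 15*c^2 + 120*c + 105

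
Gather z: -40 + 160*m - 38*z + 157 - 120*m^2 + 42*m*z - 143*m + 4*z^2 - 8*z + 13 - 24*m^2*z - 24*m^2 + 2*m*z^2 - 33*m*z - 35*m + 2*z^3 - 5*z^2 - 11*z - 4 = -144*m^2 - 18*m + 2*z^3 + z^2*(2*m - 1) + z*(-24*m^2 + 9*m - 57) + 126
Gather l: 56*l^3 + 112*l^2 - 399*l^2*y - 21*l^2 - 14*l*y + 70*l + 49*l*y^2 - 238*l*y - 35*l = 56*l^3 + l^2*(91 - 399*y) + l*(49*y^2 - 252*y + 35)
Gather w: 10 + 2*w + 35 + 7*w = 9*w + 45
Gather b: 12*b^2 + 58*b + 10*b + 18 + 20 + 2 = 12*b^2 + 68*b + 40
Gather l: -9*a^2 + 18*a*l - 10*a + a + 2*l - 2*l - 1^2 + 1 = -9*a^2 + 18*a*l - 9*a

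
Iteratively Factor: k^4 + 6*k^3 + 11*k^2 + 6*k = (k + 2)*(k^3 + 4*k^2 + 3*k) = (k + 2)*(k + 3)*(k^2 + k) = (k + 1)*(k + 2)*(k + 3)*(k)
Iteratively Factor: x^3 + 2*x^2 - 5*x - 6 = (x + 3)*(x^2 - x - 2) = (x + 1)*(x + 3)*(x - 2)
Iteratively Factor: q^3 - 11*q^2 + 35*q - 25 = (q - 5)*(q^2 - 6*q + 5) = (q - 5)^2*(q - 1)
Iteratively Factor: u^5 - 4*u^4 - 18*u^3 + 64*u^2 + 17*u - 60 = (u - 1)*(u^4 - 3*u^3 - 21*u^2 + 43*u + 60) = (u - 3)*(u - 1)*(u^3 - 21*u - 20) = (u - 5)*(u - 3)*(u - 1)*(u^2 + 5*u + 4) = (u - 5)*(u - 3)*(u - 1)*(u + 1)*(u + 4)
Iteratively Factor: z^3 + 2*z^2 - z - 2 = (z - 1)*(z^2 + 3*z + 2) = (z - 1)*(z + 1)*(z + 2)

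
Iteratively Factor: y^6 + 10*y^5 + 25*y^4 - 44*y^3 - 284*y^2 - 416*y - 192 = (y + 1)*(y^5 + 9*y^4 + 16*y^3 - 60*y^2 - 224*y - 192) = (y + 1)*(y + 4)*(y^4 + 5*y^3 - 4*y^2 - 44*y - 48) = (y - 3)*(y + 1)*(y + 4)*(y^3 + 8*y^2 + 20*y + 16) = (y - 3)*(y + 1)*(y + 4)^2*(y^2 + 4*y + 4) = (y - 3)*(y + 1)*(y + 2)*(y + 4)^2*(y + 2)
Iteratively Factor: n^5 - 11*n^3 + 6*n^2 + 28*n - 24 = (n - 1)*(n^4 + n^3 - 10*n^2 - 4*n + 24) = (n - 2)*(n - 1)*(n^3 + 3*n^2 - 4*n - 12) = (n - 2)*(n - 1)*(n + 2)*(n^2 + n - 6) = (n - 2)*(n - 1)*(n + 2)*(n + 3)*(n - 2)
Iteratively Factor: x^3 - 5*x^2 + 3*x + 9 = (x - 3)*(x^2 - 2*x - 3) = (x - 3)^2*(x + 1)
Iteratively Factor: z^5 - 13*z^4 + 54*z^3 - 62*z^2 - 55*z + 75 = (z - 1)*(z^4 - 12*z^3 + 42*z^2 - 20*z - 75) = (z - 1)*(z + 1)*(z^3 - 13*z^2 + 55*z - 75) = (z - 5)*(z - 1)*(z + 1)*(z^2 - 8*z + 15) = (z - 5)*(z - 3)*(z - 1)*(z + 1)*(z - 5)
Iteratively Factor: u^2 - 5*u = (u)*(u - 5)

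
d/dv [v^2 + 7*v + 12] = 2*v + 7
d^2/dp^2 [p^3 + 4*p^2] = 6*p + 8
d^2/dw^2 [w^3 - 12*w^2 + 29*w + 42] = 6*w - 24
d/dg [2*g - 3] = 2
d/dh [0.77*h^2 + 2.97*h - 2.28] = 1.54*h + 2.97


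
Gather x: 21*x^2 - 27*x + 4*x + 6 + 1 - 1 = 21*x^2 - 23*x + 6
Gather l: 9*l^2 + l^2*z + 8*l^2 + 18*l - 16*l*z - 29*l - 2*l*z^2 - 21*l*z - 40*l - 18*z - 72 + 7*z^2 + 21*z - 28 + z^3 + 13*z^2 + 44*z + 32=l^2*(z + 17) + l*(-2*z^2 - 37*z - 51) + z^3 + 20*z^2 + 47*z - 68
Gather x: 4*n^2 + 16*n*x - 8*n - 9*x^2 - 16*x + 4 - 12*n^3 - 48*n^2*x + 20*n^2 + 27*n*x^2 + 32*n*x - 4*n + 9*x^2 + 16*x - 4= -12*n^3 + 24*n^2 + 27*n*x^2 - 12*n + x*(-48*n^2 + 48*n)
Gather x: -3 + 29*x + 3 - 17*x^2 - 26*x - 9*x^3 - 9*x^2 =-9*x^3 - 26*x^2 + 3*x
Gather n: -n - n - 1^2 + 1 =-2*n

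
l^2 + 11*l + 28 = (l + 4)*(l + 7)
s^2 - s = s*(s - 1)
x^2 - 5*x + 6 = (x - 3)*(x - 2)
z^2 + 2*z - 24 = (z - 4)*(z + 6)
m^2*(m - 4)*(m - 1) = m^4 - 5*m^3 + 4*m^2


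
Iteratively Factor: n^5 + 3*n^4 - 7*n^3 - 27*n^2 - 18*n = (n)*(n^4 + 3*n^3 - 7*n^2 - 27*n - 18) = n*(n + 2)*(n^3 + n^2 - 9*n - 9) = n*(n + 2)*(n + 3)*(n^2 - 2*n - 3) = n*(n - 3)*(n + 2)*(n + 3)*(n + 1)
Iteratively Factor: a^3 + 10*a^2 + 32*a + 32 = (a + 4)*(a^2 + 6*a + 8) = (a + 2)*(a + 4)*(a + 4)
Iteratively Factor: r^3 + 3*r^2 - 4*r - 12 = (r - 2)*(r^2 + 5*r + 6) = (r - 2)*(r + 2)*(r + 3)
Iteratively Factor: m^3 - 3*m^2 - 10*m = (m)*(m^2 - 3*m - 10) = m*(m - 5)*(m + 2)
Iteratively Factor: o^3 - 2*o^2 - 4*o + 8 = (o + 2)*(o^2 - 4*o + 4) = (o - 2)*(o + 2)*(o - 2)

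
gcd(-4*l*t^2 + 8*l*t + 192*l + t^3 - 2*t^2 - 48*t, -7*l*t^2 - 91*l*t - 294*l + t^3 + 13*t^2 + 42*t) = t + 6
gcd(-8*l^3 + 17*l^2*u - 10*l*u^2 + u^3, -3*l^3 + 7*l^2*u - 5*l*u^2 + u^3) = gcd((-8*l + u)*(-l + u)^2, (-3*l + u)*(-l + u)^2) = l^2 - 2*l*u + u^2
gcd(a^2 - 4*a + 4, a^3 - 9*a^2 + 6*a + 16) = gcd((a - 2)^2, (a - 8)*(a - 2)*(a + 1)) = a - 2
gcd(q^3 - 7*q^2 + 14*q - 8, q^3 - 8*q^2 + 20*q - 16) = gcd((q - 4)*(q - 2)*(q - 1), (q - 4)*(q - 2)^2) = q^2 - 6*q + 8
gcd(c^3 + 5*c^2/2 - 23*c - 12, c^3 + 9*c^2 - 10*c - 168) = c^2 + 2*c - 24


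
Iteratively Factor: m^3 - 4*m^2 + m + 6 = (m - 2)*(m^2 - 2*m - 3) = (m - 2)*(m + 1)*(m - 3)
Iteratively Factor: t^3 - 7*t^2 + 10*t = (t)*(t^2 - 7*t + 10) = t*(t - 5)*(t - 2)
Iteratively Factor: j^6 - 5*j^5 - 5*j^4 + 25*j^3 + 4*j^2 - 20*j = (j - 2)*(j^5 - 3*j^4 - 11*j^3 + 3*j^2 + 10*j) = (j - 2)*(j + 1)*(j^4 - 4*j^3 - 7*j^2 + 10*j) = (j - 2)*(j + 1)*(j + 2)*(j^3 - 6*j^2 + 5*j) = (j - 5)*(j - 2)*(j + 1)*(j + 2)*(j^2 - j) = j*(j - 5)*(j - 2)*(j + 1)*(j + 2)*(j - 1)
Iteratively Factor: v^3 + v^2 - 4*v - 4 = (v + 1)*(v^2 - 4) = (v + 1)*(v + 2)*(v - 2)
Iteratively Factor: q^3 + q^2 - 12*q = (q)*(q^2 + q - 12) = q*(q - 3)*(q + 4)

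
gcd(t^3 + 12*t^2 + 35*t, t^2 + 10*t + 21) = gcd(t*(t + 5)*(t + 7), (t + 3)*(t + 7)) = t + 7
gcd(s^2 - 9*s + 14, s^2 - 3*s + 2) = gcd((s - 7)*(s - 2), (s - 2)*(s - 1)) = s - 2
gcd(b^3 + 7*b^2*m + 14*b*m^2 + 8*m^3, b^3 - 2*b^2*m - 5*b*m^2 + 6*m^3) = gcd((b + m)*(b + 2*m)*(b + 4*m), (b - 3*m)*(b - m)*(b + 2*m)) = b + 2*m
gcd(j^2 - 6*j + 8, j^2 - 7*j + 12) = j - 4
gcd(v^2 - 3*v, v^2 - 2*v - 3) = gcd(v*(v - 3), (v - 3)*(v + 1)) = v - 3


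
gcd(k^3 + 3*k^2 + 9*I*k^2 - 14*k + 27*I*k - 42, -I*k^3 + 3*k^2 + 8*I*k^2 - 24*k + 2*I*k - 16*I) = k + 2*I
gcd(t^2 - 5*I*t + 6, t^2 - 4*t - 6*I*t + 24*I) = t - 6*I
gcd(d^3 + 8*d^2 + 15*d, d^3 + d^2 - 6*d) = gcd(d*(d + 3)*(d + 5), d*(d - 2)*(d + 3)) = d^2 + 3*d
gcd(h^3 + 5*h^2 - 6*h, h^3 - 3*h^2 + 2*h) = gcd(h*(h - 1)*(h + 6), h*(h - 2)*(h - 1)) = h^2 - h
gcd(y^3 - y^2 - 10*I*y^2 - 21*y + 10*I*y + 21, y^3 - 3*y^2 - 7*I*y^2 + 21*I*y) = y - 7*I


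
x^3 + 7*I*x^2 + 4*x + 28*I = (x - 2*I)*(x + 2*I)*(x + 7*I)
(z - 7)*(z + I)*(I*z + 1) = I*z^3 - 7*I*z^2 + I*z - 7*I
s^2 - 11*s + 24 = (s - 8)*(s - 3)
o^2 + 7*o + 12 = (o + 3)*(o + 4)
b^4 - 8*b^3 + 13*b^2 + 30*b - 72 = (b - 4)*(b - 3)^2*(b + 2)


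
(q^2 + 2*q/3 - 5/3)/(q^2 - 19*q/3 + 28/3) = (3*q^2 + 2*q - 5)/(3*q^2 - 19*q + 28)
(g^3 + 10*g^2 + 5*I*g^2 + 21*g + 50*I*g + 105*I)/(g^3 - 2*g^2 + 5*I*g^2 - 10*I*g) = (g^2 + 10*g + 21)/(g*(g - 2))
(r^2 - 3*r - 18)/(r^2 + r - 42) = (r + 3)/(r + 7)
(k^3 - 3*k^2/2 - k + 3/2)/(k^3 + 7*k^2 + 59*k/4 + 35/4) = 2*(2*k^2 - 5*k + 3)/(4*k^2 + 24*k + 35)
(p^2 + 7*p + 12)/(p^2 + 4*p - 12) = (p^2 + 7*p + 12)/(p^2 + 4*p - 12)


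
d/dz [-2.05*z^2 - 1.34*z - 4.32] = -4.1*z - 1.34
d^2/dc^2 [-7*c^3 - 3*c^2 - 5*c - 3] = -42*c - 6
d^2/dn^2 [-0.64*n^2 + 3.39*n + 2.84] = -1.28000000000000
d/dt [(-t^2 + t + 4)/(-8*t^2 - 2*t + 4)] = (5*t^2 + 28*t + 6)/(2*(16*t^4 + 8*t^3 - 15*t^2 - 4*t + 4))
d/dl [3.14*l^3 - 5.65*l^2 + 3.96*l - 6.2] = 9.42*l^2 - 11.3*l + 3.96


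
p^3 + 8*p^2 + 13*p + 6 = (p + 1)^2*(p + 6)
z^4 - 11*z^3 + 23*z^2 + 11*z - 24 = (z - 8)*(z - 3)*(z - 1)*(z + 1)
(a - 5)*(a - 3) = a^2 - 8*a + 15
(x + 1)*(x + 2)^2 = x^3 + 5*x^2 + 8*x + 4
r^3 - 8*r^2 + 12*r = r*(r - 6)*(r - 2)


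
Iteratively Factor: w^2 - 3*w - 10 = (w + 2)*(w - 5)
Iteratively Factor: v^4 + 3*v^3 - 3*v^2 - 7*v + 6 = (v + 3)*(v^3 - 3*v + 2) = (v + 2)*(v + 3)*(v^2 - 2*v + 1) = (v - 1)*(v + 2)*(v + 3)*(v - 1)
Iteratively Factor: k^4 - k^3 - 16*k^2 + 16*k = (k - 4)*(k^3 + 3*k^2 - 4*k) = (k - 4)*(k + 4)*(k^2 - k) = k*(k - 4)*(k + 4)*(k - 1)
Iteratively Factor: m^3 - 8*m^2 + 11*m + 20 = (m - 5)*(m^2 - 3*m - 4) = (m - 5)*(m - 4)*(m + 1)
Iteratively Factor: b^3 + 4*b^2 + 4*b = (b + 2)*(b^2 + 2*b) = (b + 2)^2*(b)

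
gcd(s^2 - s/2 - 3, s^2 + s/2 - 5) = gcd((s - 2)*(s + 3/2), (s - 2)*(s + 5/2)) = s - 2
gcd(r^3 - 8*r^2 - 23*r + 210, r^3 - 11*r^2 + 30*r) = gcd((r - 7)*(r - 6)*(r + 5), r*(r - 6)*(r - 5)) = r - 6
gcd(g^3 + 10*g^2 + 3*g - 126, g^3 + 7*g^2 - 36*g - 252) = g^2 + 13*g + 42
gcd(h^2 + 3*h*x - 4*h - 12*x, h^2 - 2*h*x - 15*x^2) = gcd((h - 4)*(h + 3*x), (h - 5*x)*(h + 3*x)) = h + 3*x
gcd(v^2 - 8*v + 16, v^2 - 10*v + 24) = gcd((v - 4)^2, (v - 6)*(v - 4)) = v - 4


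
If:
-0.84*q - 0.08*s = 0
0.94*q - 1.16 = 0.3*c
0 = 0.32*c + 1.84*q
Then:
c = -2.50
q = 0.44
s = -4.57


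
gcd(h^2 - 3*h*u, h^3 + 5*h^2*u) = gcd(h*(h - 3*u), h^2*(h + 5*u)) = h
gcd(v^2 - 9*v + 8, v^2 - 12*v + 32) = v - 8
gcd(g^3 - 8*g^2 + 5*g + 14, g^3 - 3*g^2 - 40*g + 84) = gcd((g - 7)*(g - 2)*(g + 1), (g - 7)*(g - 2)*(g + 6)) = g^2 - 9*g + 14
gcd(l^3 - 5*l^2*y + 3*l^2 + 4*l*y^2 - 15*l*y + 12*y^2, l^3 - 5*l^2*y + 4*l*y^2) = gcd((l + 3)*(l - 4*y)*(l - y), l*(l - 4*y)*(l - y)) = l^2 - 5*l*y + 4*y^2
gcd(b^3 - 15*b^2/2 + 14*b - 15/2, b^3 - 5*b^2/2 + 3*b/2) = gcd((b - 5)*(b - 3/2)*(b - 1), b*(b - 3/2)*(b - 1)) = b^2 - 5*b/2 + 3/2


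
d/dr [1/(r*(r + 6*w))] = -(2*r + 6*w)/(r^2*(r + 6*w)^2)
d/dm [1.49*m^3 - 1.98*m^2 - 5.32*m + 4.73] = 4.47*m^2 - 3.96*m - 5.32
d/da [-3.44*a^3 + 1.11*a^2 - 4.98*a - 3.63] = -10.32*a^2 + 2.22*a - 4.98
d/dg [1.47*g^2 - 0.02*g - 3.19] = 2.94*g - 0.02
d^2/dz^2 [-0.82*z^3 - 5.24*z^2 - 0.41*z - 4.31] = -4.92*z - 10.48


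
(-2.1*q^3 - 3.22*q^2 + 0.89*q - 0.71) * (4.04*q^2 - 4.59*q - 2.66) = -8.484*q^5 - 3.3698*q^4 + 23.9614*q^3 + 1.6117*q^2 + 0.8915*q + 1.8886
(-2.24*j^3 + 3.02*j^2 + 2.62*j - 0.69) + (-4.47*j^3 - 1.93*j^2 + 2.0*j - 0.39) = -6.71*j^3 + 1.09*j^2 + 4.62*j - 1.08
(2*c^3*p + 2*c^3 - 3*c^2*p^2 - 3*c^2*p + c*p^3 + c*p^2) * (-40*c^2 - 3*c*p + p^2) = -80*c^5*p - 80*c^5 + 114*c^4*p^2 + 114*c^4*p - 29*c^3*p^3 - 29*c^3*p^2 - 6*c^2*p^4 - 6*c^2*p^3 + c*p^5 + c*p^4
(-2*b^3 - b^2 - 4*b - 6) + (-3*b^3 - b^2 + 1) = -5*b^3 - 2*b^2 - 4*b - 5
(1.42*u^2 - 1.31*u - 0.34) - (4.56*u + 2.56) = 1.42*u^2 - 5.87*u - 2.9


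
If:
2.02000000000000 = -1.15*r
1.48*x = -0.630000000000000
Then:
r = -1.76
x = -0.43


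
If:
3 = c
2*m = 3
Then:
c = 3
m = 3/2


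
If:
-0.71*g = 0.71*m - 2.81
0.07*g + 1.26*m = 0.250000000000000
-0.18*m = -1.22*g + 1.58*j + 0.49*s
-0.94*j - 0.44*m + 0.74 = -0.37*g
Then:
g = 3.98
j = 2.36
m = -0.02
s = 2.29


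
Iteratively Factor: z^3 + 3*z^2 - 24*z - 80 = (z - 5)*(z^2 + 8*z + 16) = (z - 5)*(z + 4)*(z + 4)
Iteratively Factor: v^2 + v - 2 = (v + 2)*(v - 1)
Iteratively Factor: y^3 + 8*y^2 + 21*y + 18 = (y + 2)*(y^2 + 6*y + 9) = (y + 2)*(y + 3)*(y + 3)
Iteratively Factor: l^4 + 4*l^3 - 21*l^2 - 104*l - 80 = (l + 4)*(l^3 - 21*l - 20) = (l + 1)*(l + 4)*(l^2 - l - 20) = (l + 1)*(l + 4)^2*(l - 5)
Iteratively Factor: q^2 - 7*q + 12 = (q - 4)*(q - 3)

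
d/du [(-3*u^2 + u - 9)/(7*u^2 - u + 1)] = 4*(-u^2 + 30*u - 2)/(49*u^4 - 14*u^3 + 15*u^2 - 2*u + 1)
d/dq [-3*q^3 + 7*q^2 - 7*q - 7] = -9*q^2 + 14*q - 7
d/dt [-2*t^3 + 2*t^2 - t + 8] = -6*t^2 + 4*t - 1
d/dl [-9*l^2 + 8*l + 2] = 8 - 18*l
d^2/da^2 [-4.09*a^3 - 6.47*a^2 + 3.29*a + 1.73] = -24.54*a - 12.94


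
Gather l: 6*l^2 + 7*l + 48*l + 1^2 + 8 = 6*l^2 + 55*l + 9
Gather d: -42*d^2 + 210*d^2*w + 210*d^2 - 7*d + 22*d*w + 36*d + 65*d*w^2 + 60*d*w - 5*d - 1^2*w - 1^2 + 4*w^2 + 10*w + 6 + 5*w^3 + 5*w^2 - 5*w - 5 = d^2*(210*w + 168) + d*(65*w^2 + 82*w + 24) + 5*w^3 + 9*w^2 + 4*w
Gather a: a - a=0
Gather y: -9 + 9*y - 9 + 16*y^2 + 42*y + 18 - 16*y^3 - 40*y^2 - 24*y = -16*y^3 - 24*y^2 + 27*y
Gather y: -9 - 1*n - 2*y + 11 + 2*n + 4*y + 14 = n + 2*y + 16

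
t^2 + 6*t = t*(t + 6)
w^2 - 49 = (w - 7)*(w + 7)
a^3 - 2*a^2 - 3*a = a*(a - 3)*(a + 1)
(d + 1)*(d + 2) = d^2 + 3*d + 2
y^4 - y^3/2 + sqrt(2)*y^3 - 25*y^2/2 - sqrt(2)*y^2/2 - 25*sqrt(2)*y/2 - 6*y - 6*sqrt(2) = (y - 4)*(y + 1/2)*(y + 3)*(y + sqrt(2))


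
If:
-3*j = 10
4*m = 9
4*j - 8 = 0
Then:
No Solution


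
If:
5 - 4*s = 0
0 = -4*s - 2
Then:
No Solution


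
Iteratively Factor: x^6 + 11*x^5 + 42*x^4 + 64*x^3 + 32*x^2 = (x + 2)*(x^5 + 9*x^4 + 24*x^3 + 16*x^2) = (x + 1)*(x + 2)*(x^4 + 8*x^3 + 16*x^2) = x*(x + 1)*(x + 2)*(x^3 + 8*x^2 + 16*x) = x*(x + 1)*(x + 2)*(x + 4)*(x^2 + 4*x) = x^2*(x + 1)*(x + 2)*(x + 4)*(x + 4)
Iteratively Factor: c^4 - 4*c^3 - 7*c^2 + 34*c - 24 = (c - 4)*(c^3 - 7*c + 6) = (c - 4)*(c - 1)*(c^2 + c - 6) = (c - 4)*(c - 2)*(c - 1)*(c + 3)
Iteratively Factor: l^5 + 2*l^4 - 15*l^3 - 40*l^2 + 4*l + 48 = (l - 1)*(l^4 + 3*l^3 - 12*l^2 - 52*l - 48) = (l - 1)*(l + 2)*(l^3 + l^2 - 14*l - 24) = (l - 1)*(l + 2)*(l + 3)*(l^2 - 2*l - 8) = (l - 1)*(l + 2)^2*(l + 3)*(l - 4)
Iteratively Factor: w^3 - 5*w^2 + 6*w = (w - 2)*(w^2 - 3*w) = (w - 3)*(w - 2)*(w)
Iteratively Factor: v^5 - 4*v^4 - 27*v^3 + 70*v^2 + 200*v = (v - 5)*(v^4 + v^3 - 22*v^2 - 40*v) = v*(v - 5)*(v^3 + v^2 - 22*v - 40) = v*(v - 5)*(v + 2)*(v^2 - v - 20) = v*(v - 5)*(v + 2)*(v + 4)*(v - 5)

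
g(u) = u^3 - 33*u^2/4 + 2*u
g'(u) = 3*u^2 - 33*u/2 + 2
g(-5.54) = -434.32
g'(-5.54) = 185.48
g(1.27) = -8.72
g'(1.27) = -14.12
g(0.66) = -1.99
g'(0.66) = -7.58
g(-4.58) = -278.29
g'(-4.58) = 140.50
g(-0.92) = -9.60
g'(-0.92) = 19.72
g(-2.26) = -58.20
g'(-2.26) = 54.61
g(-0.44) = -2.56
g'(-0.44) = 9.84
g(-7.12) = -793.41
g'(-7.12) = 271.56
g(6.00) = -69.00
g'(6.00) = 11.00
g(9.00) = 78.75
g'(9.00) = 96.50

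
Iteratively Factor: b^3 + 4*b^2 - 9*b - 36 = (b - 3)*(b^2 + 7*b + 12) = (b - 3)*(b + 4)*(b + 3)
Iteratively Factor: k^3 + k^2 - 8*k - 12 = (k + 2)*(k^2 - k - 6) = (k - 3)*(k + 2)*(k + 2)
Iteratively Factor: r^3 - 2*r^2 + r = (r - 1)*(r^2 - r) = (r - 1)^2*(r)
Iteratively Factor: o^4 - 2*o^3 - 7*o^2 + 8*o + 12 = (o - 2)*(o^3 - 7*o - 6) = (o - 2)*(o + 1)*(o^2 - o - 6) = (o - 2)*(o + 1)*(o + 2)*(o - 3)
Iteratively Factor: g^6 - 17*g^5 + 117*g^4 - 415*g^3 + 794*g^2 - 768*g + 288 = (g - 4)*(g^5 - 13*g^4 + 65*g^3 - 155*g^2 + 174*g - 72) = (g - 4)*(g - 3)*(g^4 - 10*g^3 + 35*g^2 - 50*g + 24) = (g - 4)*(g - 3)*(g - 2)*(g^3 - 8*g^2 + 19*g - 12) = (g - 4)*(g - 3)^2*(g - 2)*(g^2 - 5*g + 4) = (g - 4)*(g - 3)^2*(g - 2)*(g - 1)*(g - 4)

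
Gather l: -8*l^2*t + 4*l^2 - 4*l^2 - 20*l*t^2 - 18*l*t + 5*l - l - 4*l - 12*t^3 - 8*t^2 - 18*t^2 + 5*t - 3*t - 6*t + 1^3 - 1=-8*l^2*t + l*(-20*t^2 - 18*t) - 12*t^3 - 26*t^2 - 4*t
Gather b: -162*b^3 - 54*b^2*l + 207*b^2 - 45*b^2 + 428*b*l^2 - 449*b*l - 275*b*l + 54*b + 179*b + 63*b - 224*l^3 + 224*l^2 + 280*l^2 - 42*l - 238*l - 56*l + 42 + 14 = -162*b^3 + b^2*(162 - 54*l) + b*(428*l^2 - 724*l + 296) - 224*l^3 + 504*l^2 - 336*l + 56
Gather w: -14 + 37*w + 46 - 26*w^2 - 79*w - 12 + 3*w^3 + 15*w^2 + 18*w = 3*w^3 - 11*w^2 - 24*w + 20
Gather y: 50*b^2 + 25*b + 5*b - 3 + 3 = 50*b^2 + 30*b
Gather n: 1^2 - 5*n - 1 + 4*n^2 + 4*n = 4*n^2 - n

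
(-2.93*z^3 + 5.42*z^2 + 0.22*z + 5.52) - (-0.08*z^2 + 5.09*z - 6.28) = -2.93*z^3 + 5.5*z^2 - 4.87*z + 11.8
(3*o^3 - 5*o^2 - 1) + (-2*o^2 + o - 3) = 3*o^3 - 7*o^2 + o - 4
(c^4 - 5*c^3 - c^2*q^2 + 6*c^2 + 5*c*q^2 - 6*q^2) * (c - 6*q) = c^5 - 6*c^4*q - 5*c^4 - c^3*q^2 + 30*c^3*q + 6*c^3 + 6*c^2*q^3 + 5*c^2*q^2 - 36*c^2*q - 30*c*q^3 - 6*c*q^2 + 36*q^3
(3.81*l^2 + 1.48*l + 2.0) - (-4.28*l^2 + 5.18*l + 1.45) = 8.09*l^2 - 3.7*l + 0.55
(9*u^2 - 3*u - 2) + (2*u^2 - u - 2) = 11*u^2 - 4*u - 4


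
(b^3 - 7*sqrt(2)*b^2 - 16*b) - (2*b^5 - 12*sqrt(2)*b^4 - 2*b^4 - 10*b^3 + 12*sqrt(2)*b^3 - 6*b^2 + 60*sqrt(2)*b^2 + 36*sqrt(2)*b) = -2*b^5 + 2*b^4 + 12*sqrt(2)*b^4 - 12*sqrt(2)*b^3 + 11*b^3 - 67*sqrt(2)*b^2 + 6*b^2 - 36*sqrt(2)*b - 16*b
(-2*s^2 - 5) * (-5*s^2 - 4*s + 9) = 10*s^4 + 8*s^3 + 7*s^2 + 20*s - 45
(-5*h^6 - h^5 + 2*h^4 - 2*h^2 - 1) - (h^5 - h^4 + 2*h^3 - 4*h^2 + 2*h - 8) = -5*h^6 - 2*h^5 + 3*h^4 - 2*h^3 + 2*h^2 - 2*h + 7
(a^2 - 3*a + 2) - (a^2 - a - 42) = 44 - 2*a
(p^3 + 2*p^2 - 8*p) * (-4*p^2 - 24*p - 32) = -4*p^5 - 32*p^4 - 48*p^3 + 128*p^2 + 256*p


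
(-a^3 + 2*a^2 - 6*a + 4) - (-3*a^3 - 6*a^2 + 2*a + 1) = 2*a^3 + 8*a^2 - 8*a + 3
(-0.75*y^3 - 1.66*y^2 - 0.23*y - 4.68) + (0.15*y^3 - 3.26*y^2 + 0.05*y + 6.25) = -0.6*y^3 - 4.92*y^2 - 0.18*y + 1.57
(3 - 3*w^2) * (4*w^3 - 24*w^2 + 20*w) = -12*w^5 + 72*w^4 - 48*w^3 - 72*w^2 + 60*w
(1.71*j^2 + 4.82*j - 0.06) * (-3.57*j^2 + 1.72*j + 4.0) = -6.1047*j^4 - 14.2662*j^3 + 15.3446*j^2 + 19.1768*j - 0.24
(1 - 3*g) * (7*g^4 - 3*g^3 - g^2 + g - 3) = -21*g^5 + 16*g^4 - 4*g^2 + 10*g - 3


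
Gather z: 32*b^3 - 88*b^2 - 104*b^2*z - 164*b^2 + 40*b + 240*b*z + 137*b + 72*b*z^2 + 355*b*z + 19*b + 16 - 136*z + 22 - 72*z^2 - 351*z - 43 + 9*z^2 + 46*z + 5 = 32*b^3 - 252*b^2 + 196*b + z^2*(72*b - 63) + z*(-104*b^2 + 595*b - 441)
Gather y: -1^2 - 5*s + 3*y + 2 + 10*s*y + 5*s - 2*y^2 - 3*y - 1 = 10*s*y - 2*y^2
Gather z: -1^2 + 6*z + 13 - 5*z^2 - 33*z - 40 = -5*z^2 - 27*z - 28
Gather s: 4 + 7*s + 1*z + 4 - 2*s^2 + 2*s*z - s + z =-2*s^2 + s*(2*z + 6) + 2*z + 8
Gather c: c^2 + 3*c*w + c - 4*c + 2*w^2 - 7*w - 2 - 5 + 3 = c^2 + c*(3*w - 3) + 2*w^2 - 7*w - 4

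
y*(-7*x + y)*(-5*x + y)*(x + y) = 35*x^3*y + 23*x^2*y^2 - 11*x*y^3 + y^4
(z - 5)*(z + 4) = z^2 - z - 20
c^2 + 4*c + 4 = (c + 2)^2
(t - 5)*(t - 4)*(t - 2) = t^3 - 11*t^2 + 38*t - 40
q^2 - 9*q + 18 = (q - 6)*(q - 3)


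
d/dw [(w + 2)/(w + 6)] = 4/(w + 6)^2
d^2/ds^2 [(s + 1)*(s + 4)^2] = 6*s + 18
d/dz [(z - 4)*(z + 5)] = 2*z + 1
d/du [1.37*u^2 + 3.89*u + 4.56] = 2.74*u + 3.89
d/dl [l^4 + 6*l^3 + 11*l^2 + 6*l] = 4*l^3 + 18*l^2 + 22*l + 6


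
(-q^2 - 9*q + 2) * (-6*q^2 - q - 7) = 6*q^4 + 55*q^3 + 4*q^2 + 61*q - 14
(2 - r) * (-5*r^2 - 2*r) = 5*r^3 - 8*r^2 - 4*r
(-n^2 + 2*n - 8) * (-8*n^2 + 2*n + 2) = 8*n^4 - 18*n^3 + 66*n^2 - 12*n - 16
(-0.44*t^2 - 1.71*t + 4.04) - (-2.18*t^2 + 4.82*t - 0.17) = 1.74*t^2 - 6.53*t + 4.21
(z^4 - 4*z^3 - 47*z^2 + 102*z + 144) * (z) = z^5 - 4*z^4 - 47*z^3 + 102*z^2 + 144*z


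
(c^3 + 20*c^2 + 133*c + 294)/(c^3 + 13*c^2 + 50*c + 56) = (c^2 + 13*c + 42)/(c^2 + 6*c + 8)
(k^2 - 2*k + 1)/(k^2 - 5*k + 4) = (k - 1)/(k - 4)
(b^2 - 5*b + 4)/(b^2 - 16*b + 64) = (b^2 - 5*b + 4)/(b^2 - 16*b + 64)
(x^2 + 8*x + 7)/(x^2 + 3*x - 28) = (x + 1)/(x - 4)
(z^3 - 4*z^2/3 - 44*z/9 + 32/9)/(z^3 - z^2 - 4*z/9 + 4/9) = (3*z^2 - 2*z - 16)/(3*z^2 - z - 2)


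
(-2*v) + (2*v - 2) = -2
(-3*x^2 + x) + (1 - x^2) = -4*x^2 + x + 1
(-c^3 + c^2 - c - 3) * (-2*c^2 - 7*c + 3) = 2*c^5 + 5*c^4 - 8*c^3 + 16*c^2 + 18*c - 9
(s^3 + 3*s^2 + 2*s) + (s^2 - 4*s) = s^3 + 4*s^2 - 2*s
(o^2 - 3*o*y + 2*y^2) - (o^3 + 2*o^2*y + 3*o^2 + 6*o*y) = -o^3 - 2*o^2*y - 2*o^2 - 9*o*y + 2*y^2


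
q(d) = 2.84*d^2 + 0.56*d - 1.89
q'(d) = 5.68*d + 0.56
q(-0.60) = -1.20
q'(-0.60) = -2.85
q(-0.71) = -0.86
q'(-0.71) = -3.47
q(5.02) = 72.49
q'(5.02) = 29.07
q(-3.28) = 26.83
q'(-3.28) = -18.07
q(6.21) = 111.11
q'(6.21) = 35.83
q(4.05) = 46.96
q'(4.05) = 23.56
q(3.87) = 42.81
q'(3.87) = 22.54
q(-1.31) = 2.25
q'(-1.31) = -6.88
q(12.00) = 413.79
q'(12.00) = 68.72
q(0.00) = -1.89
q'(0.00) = 0.56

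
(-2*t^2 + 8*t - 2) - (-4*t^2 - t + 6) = 2*t^2 + 9*t - 8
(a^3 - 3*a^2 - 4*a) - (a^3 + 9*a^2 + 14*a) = -12*a^2 - 18*a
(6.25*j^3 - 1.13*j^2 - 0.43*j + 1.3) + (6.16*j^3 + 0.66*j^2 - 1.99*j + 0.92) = 12.41*j^3 - 0.47*j^2 - 2.42*j + 2.22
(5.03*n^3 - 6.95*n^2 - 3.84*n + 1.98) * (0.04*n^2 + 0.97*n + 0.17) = 0.2012*n^5 + 4.6011*n^4 - 6.04*n^3 - 4.8271*n^2 + 1.2678*n + 0.3366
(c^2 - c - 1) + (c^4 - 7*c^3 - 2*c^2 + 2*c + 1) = c^4 - 7*c^3 - c^2 + c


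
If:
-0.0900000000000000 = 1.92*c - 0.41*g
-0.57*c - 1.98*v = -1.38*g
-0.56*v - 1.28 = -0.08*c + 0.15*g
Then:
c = -0.61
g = -2.64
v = -1.67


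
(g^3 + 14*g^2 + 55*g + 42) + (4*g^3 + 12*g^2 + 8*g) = 5*g^3 + 26*g^2 + 63*g + 42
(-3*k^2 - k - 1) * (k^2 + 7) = -3*k^4 - k^3 - 22*k^2 - 7*k - 7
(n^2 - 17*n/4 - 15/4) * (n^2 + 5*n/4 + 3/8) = n^4 - 3*n^3 - 139*n^2/16 - 201*n/32 - 45/32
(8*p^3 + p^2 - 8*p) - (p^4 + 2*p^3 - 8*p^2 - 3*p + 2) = -p^4 + 6*p^3 + 9*p^2 - 5*p - 2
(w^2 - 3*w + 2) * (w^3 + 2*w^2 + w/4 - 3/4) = w^5 - w^4 - 15*w^3/4 + 5*w^2/2 + 11*w/4 - 3/2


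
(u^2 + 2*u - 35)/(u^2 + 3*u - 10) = (u^2 + 2*u - 35)/(u^2 + 3*u - 10)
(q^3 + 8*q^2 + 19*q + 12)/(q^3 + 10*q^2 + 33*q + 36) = (q + 1)/(q + 3)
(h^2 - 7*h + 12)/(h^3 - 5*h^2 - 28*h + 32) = (h^2 - 7*h + 12)/(h^3 - 5*h^2 - 28*h + 32)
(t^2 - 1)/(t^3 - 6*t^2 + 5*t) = (t + 1)/(t*(t - 5))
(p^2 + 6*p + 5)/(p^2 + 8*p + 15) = (p + 1)/(p + 3)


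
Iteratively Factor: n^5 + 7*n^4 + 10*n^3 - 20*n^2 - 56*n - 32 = (n + 4)*(n^4 + 3*n^3 - 2*n^2 - 12*n - 8) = (n + 1)*(n + 4)*(n^3 + 2*n^2 - 4*n - 8) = (n + 1)*(n + 2)*(n + 4)*(n^2 - 4) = (n + 1)*(n + 2)^2*(n + 4)*(n - 2)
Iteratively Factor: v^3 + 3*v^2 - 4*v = (v + 4)*(v^2 - v) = v*(v + 4)*(v - 1)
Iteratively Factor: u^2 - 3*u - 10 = (u - 5)*(u + 2)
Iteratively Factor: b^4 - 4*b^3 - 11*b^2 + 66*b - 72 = (b - 2)*(b^3 - 2*b^2 - 15*b + 36) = (b - 2)*(b + 4)*(b^2 - 6*b + 9) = (b - 3)*(b - 2)*(b + 4)*(b - 3)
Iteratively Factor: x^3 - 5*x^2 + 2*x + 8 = (x - 4)*(x^2 - x - 2) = (x - 4)*(x - 2)*(x + 1)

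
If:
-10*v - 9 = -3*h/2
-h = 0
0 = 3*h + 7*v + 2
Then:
No Solution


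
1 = 1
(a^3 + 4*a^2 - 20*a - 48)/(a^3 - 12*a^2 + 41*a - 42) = (a^3 + 4*a^2 - 20*a - 48)/(a^3 - 12*a^2 + 41*a - 42)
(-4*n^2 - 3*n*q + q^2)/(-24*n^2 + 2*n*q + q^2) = (n + q)/(6*n + q)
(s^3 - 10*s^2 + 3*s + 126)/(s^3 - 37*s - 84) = (s - 6)/(s + 4)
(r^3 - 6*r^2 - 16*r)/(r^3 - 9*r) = (r^2 - 6*r - 16)/(r^2 - 9)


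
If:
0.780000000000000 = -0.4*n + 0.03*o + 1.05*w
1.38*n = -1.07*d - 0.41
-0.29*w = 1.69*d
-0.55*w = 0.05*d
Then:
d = 0.00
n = -0.30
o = 22.04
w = 0.00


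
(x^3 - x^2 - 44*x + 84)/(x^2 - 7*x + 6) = (x^2 + 5*x - 14)/(x - 1)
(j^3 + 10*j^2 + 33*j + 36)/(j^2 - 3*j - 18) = (j^2 + 7*j + 12)/(j - 6)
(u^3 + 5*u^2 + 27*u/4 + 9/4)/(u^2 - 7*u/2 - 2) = (2*u^2 + 9*u + 9)/(2*(u - 4))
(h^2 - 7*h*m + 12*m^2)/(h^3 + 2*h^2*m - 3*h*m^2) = (h^2 - 7*h*m + 12*m^2)/(h*(h^2 + 2*h*m - 3*m^2))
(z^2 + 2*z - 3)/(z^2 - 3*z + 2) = (z + 3)/(z - 2)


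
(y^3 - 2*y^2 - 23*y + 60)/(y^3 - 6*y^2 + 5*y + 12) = (y + 5)/(y + 1)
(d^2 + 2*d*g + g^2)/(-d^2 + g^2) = (-d - g)/(d - g)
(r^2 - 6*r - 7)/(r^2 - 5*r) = (r^2 - 6*r - 7)/(r*(r - 5))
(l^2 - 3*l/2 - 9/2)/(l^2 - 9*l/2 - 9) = (l - 3)/(l - 6)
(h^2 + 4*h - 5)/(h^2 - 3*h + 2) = (h + 5)/(h - 2)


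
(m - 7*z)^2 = m^2 - 14*m*z + 49*z^2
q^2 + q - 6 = (q - 2)*(q + 3)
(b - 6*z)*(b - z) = b^2 - 7*b*z + 6*z^2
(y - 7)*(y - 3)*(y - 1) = y^3 - 11*y^2 + 31*y - 21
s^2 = s^2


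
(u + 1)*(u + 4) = u^2 + 5*u + 4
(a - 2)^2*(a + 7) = a^3 + 3*a^2 - 24*a + 28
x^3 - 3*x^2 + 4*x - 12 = (x - 3)*(x - 2*I)*(x + 2*I)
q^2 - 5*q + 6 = (q - 3)*(q - 2)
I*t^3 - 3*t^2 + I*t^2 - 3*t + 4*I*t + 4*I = (t + 1)*(t + 4*I)*(I*t + 1)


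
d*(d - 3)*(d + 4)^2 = d^4 + 5*d^3 - 8*d^2 - 48*d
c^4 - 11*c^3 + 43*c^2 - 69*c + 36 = (c - 4)*(c - 3)^2*(c - 1)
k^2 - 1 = (k - 1)*(k + 1)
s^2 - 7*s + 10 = (s - 5)*(s - 2)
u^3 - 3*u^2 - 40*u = u*(u - 8)*(u + 5)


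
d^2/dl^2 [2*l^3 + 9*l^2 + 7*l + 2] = 12*l + 18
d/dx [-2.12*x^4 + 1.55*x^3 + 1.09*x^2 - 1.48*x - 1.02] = -8.48*x^3 + 4.65*x^2 + 2.18*x - 1.48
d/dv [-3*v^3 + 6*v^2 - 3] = 3*v*(4 - 3*v)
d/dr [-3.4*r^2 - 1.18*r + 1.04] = -6.8*r - 1.18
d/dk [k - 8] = 1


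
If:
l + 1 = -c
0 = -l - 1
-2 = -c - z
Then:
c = 0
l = -1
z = 2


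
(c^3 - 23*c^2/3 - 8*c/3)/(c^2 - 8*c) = c + 1/3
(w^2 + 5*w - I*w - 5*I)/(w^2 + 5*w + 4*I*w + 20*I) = (w - I)/(w + 4*I)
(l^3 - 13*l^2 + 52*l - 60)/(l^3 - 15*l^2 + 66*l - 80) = (l - 6)/(l - 8)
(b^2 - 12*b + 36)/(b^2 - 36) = (b - 6)/(b + 6)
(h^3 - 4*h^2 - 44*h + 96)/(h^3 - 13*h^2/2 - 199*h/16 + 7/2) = 16*(h^2 + 4*h - 12)/(16*h^2 + 24*h - 7)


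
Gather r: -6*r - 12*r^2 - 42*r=-12*r^2 - 48*r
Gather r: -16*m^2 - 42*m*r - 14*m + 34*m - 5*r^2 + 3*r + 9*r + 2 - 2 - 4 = -16*m^2 + 20*m - 5*r^2 + r*(12 - 42*m) - 4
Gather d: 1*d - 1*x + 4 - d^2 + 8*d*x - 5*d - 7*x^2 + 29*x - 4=-d^2 + d*(8*x - 4) - 7*x^2 + 28*x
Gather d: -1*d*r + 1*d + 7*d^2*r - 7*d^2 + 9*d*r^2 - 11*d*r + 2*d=d^2*(7*r - 7) + d*(9*r^2 - 12*r + 3)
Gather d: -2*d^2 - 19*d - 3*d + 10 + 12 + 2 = -2*d^2 - 22*d + 24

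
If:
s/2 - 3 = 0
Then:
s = 6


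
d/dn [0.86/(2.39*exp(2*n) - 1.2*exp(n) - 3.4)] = (1.032 - 4.1108*exp(n))*exp(n)/(-2.39*exp(2*n) + 1.2*exp(n) + 3.4)^2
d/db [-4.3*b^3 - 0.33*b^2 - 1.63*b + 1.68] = -12.9*b^2 - 0.66*b - 1.63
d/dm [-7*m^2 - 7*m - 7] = -14*m - 7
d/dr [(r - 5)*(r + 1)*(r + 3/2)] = 3*r^2 - 5*r - 11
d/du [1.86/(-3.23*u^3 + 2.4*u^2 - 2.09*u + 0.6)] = (18.0234*u^2 - 8.928*u + 3.8874)/(3.23*u^3 - 2.4*u^2 + 2.09*u - 0.6)^2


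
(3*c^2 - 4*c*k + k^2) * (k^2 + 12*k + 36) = 3*c^2*k^2 + 36*c^2*k + 108*c^2 - 4*c*k^3 - 48*c*k^2 - 144*c*k + k^4 + 12*k^3 + 36*k^2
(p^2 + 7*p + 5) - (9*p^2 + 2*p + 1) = -8*p^2 + 5*p + 4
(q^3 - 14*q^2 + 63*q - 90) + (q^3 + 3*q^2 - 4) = 2*q^3 - 11*q^2 + 63*q - 94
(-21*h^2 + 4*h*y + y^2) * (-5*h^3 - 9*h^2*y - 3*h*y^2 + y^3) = 105*h^5 + 169*h^4*y + 22*h^3*y^2 - 42*h^2*y^3 + h*y^4 + y^5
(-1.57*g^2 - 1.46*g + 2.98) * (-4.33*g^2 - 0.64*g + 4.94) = 6.7981*g^4 + 7.3266*g^3 - 19.7248*g^2 - 9.1196*g + 14.7212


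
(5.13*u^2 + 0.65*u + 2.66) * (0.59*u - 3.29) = 3.0267*u^3 - 16.4942*u^2 - 0.5691*u - 8.7514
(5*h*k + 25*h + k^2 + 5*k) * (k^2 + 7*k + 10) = 5*h*k^3 + 60*h*k^2 + 225*h*k + 250*h + k^4 + 12*k^3 + 45*k^2 + 50*k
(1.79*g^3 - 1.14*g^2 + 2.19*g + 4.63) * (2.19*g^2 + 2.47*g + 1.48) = 3.9201*g^5 + 1.9247*g^4 + 4.6295*g^3 + 13.8618*g^2 + 14.6773*g + 6.8524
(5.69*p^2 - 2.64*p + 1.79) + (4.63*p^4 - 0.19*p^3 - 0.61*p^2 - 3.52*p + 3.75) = 4.63*p^4 - 0.19*p^3 + 5.08*p^2 - 6.16*p + 5.54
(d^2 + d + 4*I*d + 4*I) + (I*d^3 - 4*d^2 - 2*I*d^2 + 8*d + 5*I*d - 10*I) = I*d^3 - 3*d^2 - 2*I*d^2 + 9*d + 9*I*d - 6*I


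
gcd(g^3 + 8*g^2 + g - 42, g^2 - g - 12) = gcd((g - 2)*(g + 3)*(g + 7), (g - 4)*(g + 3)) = g + 3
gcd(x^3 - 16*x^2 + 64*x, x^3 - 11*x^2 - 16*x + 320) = x^2 - 16*x + 64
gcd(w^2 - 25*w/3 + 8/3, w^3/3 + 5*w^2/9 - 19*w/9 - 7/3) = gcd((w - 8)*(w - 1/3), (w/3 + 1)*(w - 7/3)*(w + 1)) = 1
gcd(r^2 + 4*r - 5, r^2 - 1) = r - 1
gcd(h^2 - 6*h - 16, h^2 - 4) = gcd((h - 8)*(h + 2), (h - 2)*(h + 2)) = h + 2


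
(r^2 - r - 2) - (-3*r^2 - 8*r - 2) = 4*r^2 + 7*r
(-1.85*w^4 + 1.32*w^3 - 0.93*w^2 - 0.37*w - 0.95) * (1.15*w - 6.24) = -2.1275*w^5 + 13.062*w^4 - 9.3063*w^3 + 5.3777*w^2 + 1.2163*w + 5.928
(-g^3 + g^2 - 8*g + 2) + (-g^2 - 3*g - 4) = -g^3 - 11*g - 2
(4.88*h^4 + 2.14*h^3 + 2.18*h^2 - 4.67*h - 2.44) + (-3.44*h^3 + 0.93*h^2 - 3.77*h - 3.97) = 4.88*h^4 - 1.3*h^3 + 3.11*h^2 - 8.44*h - 6.41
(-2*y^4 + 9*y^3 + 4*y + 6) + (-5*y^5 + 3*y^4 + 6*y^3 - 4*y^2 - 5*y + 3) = -5*y^5 + y^4 + 15*y^3 - 4*y^2 - y + 9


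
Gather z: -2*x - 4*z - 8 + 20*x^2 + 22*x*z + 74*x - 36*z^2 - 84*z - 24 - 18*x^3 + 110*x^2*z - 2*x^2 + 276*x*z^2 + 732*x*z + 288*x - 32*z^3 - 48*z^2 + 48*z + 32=-18*x^3 + 18*x^2 + 360*x - 32*z^3 + z^2*(276*x - 84) + z*(110*x^2 + 754*x - 40)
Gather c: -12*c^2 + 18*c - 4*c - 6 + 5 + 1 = -12*c^2 + 14*c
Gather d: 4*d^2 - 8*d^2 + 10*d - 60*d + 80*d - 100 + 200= -4*d^2 + 30*d + 100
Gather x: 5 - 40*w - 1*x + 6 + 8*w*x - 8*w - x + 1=-48*w + x*(8*w - 2) + 12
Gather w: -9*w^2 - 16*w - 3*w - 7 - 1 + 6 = -9*w^2 - 19*w - 2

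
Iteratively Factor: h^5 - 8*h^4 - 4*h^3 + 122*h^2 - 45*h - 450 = (h + 3)*(h^4 - 11*h^3 + 29*h^2 + 35*h - 150) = (h - 5)*(h + 3)*(h^3 - 6*h^2 - h + 30) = (h - 5)*(h + 2)*(h + 3)*(h^2 - 8*h + 15) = (h - 5)*(h - 3)*(h + 2)*(h + 3)*(h - 5)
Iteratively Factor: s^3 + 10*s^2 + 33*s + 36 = (s + 3)*(s^2 + 7*s + 12) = (s + 3)*(s + 4)*(s + 3)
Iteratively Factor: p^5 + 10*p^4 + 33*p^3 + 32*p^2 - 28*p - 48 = (p + 2)*(p^4 + 8*p^3 + 17*p^2 - 2*p - 24) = (p + 2)*(p + 3)*(p^3 + 5*p^2 + 2*p - 8) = (p + 2)*(p + 3)*(p + 4)*(p^2 + p - 2) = (p - 1)*(p + 2)*(p + 3)*(p + 4)*(p + 2)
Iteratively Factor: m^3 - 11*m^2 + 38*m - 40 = (m - 5)*(m^2 - 6*m + 8) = (m - 5)*(m - 4)*(m - 2)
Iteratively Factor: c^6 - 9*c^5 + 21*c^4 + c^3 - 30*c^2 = (c - 5)*(c^5 - 4*c^4 + c^3 + 6*c^2) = c*(c - 5)*(c^4 - 4*c^3 + c^2 + 6*c) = c*(c - 5)*(c - 2)*(c^3 - 2*c^2 - 3*c) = c*(c - 5)*(c - 3)*(c - 2)*(c^2 + c) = c^2*(c - 5)*(c - 3)*(c - 2)*(c + 1)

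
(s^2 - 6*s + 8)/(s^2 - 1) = (s^2 - 6*s + 8)/(s^2 - 1)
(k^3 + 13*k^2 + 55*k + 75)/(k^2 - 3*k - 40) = (k^2 + 8*k + 15)/(k - 8)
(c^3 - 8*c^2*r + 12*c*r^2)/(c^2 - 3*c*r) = (c^2 - 8*c*r + 12*r^2)/(c - 3*r)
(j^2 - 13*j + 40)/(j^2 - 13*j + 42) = (j^2 - 13*j + 40)/(j^2 - 13*j + 42)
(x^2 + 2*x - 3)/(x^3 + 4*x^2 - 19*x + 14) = (x + 3)/(x^2 + 5*x - 14)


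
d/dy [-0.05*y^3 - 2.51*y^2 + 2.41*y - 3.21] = -0.15*y^2 - 5.02*y + 2.41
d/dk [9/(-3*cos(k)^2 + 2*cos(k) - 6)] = 18*(1 - 3*cos(k))*sin(k)/(3*cos(k)^2 - 2*cos(k) + 6)^2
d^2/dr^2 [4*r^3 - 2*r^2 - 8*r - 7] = 24*r - 4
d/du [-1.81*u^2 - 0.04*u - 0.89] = -3.62*u - 0.04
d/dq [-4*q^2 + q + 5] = 1 - 8*q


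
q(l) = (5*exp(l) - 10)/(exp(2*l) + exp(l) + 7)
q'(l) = (5*exp(l) - 10)*(-2*exp(2*l) - exp(l))/(exp(2*l) + exp(l) + 7)^2 + 5*exp(l)/(exp(2*l) + exp(l) + 7)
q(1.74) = 0.41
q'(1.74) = -0.01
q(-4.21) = -1.41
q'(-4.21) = 0.01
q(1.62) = 0.41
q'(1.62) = 0.07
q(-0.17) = -0.68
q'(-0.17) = 0.67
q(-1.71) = -1.26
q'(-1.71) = 0.17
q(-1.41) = -1.20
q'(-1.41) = 0.23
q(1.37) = 0.37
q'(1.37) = 0.26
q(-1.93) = -1.29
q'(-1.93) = 0.14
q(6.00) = 0.01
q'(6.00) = -0.01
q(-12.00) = -1.43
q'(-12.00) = 0.00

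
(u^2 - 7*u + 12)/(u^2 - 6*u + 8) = (u - 3)/(u - 2)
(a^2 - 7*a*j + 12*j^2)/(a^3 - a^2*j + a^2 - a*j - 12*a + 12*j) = (a^2 - 7*a*j + 12*j^2)/(a^3 - a^2*j + a^2 - a*j - 12*a + 12*j)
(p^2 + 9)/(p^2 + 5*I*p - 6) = (p - 3*I)/(p + 2*I)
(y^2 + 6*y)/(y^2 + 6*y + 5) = y*(y + 6)/(y^2 + 6*y + 5)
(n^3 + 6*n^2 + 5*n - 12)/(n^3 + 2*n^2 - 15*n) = (n^3 + 6*n^2 + 5*n - 12)/(n*(n^2 + 2*n - 15))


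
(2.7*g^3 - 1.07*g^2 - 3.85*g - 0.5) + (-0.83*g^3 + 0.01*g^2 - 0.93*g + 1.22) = 1.87*g^3 - 1.06*g^2 - 4.78*g + 0.72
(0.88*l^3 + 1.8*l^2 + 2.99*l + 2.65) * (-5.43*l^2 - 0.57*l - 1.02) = -4.7784*l^5 - 10.2756*l^4 - 18.1593*l^3 - 17.9298*l^2 - 4.5603*l - 2.703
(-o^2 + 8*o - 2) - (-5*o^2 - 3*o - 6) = 4*o^2 + 11*o + 4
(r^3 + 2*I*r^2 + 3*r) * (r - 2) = r^4 - 2*r^3 + 2*I*r^3 + 3*r^2 - 4*I*r^2 - 6*r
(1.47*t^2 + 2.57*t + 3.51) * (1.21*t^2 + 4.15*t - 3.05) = 1.7787*t^4 + 9.2102*t^3 + 10.4291*t^2 + 6.728*t - 10.7055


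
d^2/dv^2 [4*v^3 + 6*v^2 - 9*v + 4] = 24*v + 12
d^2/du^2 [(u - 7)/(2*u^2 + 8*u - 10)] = (3*(1 - u)*(u^2 + 4*u - 5) + 4*(u - 7)*(u + 2)^2)/(u^2 + 4*u - 5)^3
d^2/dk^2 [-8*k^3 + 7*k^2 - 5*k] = 14 - 48*k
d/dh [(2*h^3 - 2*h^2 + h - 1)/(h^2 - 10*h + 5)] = (2*h^4 - 40*h^3 + 49*h^2 - 18*h - 5)/(h^4 - 20*h^3 + 110*h^2 - 100*h + 25)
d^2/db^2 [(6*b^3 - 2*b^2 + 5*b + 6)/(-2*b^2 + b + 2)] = 4*(-23*b^3 - 42*b^2 - 48*b - 6)/(8*b^6 - 12*b^5 - 18*b^4 + 23*b^3 + 18*b^2 - 12*b - 8)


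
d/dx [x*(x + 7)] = 2*x + 7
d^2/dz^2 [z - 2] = 0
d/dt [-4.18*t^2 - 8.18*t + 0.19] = -8.36*t - 8.18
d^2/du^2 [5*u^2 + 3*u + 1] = 10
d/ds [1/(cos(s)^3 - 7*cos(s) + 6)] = (3*cos(s)^2 - 7)*sin(s)/(cos(s)^3 - 7*cos(s) + 6)^2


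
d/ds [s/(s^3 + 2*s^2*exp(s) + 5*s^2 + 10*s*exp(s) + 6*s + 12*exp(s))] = (s^3 + 2*s^2*exp(s) + 5*s^2 - s*(2*s^2*exp(s) + 3*s^2 + 14*s*exp(s) + 10*s + 22*exp(s) + 6) + 10*s*exp(s) + 6*s + 12*exp(s))/(s^3 + 2*s^2*exp(s) + 5*s^2 + 10*s*exp(s) + 6*s + 12*exp(s))^2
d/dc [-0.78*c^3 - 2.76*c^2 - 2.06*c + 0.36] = -2.34*c^2 - 5.52*c - 2.06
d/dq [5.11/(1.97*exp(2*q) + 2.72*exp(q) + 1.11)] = (-20.1334*exp(q) - 13.8992)*exp(q)/(1.97*exp(2*q) + 2.72*exp(q) + 1.11)^2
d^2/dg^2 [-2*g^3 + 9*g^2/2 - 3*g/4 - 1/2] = 9 - 12*g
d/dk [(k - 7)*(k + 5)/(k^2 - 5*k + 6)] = (-3*k^2 + 82*k - 187)/(k^4 - 10*k^3 + 37*k^2 - 60*k + 36)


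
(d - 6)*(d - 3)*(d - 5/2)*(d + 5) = d^4 - 13*d^3/2 - 17*d^2 + 315*d/2 - 225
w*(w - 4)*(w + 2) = w^3 - 2*w^2 - 8*w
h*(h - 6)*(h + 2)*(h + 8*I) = h^4 - 4*h^3 + 8*I*h^3 - 12*h^2 - 32*I*h^2 - 96*I*h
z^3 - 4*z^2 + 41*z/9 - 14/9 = (z - 7/3)*(z - 1)*(z - 2/3)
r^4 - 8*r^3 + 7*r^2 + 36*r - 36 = (r - 6)*(r - 3)*(r - 1)*(r + 2)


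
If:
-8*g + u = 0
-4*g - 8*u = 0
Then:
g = 0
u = 0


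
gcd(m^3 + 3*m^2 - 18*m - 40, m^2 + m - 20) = m^2 + m - 20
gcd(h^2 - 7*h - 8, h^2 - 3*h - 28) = 1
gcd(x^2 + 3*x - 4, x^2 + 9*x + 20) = x + 4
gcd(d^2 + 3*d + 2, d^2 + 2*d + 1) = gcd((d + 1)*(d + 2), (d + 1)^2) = d + 1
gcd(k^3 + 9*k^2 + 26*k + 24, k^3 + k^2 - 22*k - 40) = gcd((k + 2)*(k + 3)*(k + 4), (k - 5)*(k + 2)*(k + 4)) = k^2 + 6*k + 8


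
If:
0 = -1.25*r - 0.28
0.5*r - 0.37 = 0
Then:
No Solution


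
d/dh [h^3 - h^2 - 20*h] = 3*h^2 - 2*h - 20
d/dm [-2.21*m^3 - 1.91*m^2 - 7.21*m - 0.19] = -6.63*m^2 - 3.82*m - 7.21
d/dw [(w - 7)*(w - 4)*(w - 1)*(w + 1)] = 4*w^3 - 33*w^2 + 54*w + 11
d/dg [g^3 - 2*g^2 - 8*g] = 3*g^2 - 4*g - 8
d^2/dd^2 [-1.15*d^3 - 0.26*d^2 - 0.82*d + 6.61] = -6.9*d - 0.52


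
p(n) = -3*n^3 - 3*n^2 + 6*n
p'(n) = -9*n^2 - 6*n + 6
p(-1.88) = -1.95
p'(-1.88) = -14.53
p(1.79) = -16.08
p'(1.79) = -33.58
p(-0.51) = -3.44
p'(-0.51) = 6.72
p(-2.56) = 15.31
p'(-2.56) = -37.62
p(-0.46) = -3.10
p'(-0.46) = 6.86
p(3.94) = -206.42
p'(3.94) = -157.35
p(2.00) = -24.00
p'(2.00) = -42.00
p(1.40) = -5.71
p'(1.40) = -20.04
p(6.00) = -720.00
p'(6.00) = -354.00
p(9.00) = -2376.00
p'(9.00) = -777.00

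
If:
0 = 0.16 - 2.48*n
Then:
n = 0.06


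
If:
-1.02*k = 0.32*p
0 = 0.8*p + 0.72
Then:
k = 0.28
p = -0.90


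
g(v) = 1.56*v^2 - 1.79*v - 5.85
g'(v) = 3.12*v - 1.79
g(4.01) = 12.06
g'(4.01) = 10.72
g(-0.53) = -4.46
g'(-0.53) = -3.44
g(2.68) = 0.56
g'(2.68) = 6.57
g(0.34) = -6.28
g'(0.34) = -0.73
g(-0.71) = -3.79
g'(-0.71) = -4.01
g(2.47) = -0.75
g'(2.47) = 5.92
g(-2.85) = 11.92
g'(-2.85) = -10.68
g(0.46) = -6.34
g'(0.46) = -0.35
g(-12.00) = 240.27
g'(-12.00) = -39.23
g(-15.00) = 372.00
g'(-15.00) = -48.59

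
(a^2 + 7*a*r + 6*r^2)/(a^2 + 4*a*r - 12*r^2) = (-a - r)/(-a + 2*r)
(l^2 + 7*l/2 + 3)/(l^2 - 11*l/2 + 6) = (2*l^2 + 7*l + 6)/(2*l^2 - 11*l + 12)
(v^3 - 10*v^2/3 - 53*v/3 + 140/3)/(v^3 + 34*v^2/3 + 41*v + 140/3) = (3*v^2 - 22*v + 35)/(3*v^2 + 22*v + 35)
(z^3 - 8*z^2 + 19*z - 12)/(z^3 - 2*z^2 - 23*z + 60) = (z - 1)/(z + 5)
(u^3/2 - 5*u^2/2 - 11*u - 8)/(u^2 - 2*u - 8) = (u^2 - 7*u - 8)/(2*(u - 4))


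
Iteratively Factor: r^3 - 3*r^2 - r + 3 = (r - 1)*(r^2 - 2*r - 3) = (r - 3)*(r - 1)*(r + 1)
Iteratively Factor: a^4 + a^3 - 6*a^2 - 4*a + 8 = (a + 2)*(a^3 - a^2 - 4*a + 4) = (a + 2)^2*(a^2 - 3*a + 2) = (a - 2)*(a + 2)^2*(a - 1)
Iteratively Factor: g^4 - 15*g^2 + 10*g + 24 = (g - 2)*(g^3 + 2*g^2 - 11*g - 12) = (g - 2)*(g + 1)*(g^2 + g - 12) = (g - 3)*(g - 2)*(g + 1)*(g + 4)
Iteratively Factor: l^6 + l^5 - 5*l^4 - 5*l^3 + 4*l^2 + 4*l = (l + 1)*(l^5 - 5*l^3 + 4*l) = (l - 2)*(l + 1)*(l^4 + 2*l^3 - l^2 - 2*l) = (l - 2)*(l + 1)^2*(l^3 + l^2 - 2*l) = l*(l - 2)*(l + 1)^2*(l^2 + l - 2) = l*(l - 2)*(l - 1)*(l + 1)^2*(l + 2)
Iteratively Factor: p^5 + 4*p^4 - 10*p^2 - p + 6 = (p - 1)*(p^4 + 5*p^3 + 5*p^2 - 5*p - 6) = (p - 1)*(p + 1)*(p^3 + 4*p^2 + p - 6) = (p - 1)*(p + 1)*(p + 2)*(p^2 + 2*p - 3) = (p - 1)*(p + 1)*(p + 2)*(p + 3)*(p - 1)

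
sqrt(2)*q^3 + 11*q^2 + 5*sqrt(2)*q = q*(q + 5*sqrt(2))*(sqrt(2)*q + 1)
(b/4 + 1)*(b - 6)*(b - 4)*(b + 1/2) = b^4/4 - 11*b^3/8 - 19*b^2/4 + 22*b + 12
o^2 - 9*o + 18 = (o - 6)*(o - 3)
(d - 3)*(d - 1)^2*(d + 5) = d^4 - 18*d^2 + 32*d - 15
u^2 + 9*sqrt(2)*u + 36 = (u + 3*sqrt(2))*(u + 6*sqrt(2))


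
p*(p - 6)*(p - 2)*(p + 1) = p^4 - 7*p^3 + 4*p^2 + 12*p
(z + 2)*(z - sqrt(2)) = z^2 - sqrt(2)*z + 2*z - 2*sqrt(2)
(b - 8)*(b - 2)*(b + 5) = b^3 - 5*b^2 - 34*b + 80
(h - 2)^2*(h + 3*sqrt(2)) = h^3 - 4*h^2 + 3*sqrt(2)*h^2 - 12*sqrt(2)*h + 4*h + 12*sqrt(2)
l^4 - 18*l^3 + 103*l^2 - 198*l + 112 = (l - 8)*(l - 7)*(l - 2)*(l - 1)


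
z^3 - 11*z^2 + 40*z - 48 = (z - 4)^2*(z - 3)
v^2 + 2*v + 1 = (v + 1)^2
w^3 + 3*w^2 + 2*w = w*(w + 1)*(w + 2)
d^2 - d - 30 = (d - 6)*(d + 5)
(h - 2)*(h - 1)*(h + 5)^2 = h^4 + 7*h^3 - 3*h^2 - 55*h + 50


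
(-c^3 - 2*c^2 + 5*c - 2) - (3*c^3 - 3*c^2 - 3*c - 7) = -4*c^3 + c^2 + 8*c + 5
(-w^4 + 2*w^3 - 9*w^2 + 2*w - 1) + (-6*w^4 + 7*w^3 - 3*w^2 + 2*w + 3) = -7*w^4 + 9*w^3 - 12*w^2 + 4*w + 2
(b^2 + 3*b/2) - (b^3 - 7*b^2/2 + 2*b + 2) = -b^3 + 9*b^2/2 - b/2 - 2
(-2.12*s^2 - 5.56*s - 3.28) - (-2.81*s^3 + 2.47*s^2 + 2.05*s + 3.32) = 2.81*s^3 - 4.59*s^2 - 7.61*s - 6.6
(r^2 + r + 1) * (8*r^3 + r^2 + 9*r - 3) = 8*r^5 + 9*r^4 + 18*r^3 + 7*r^2 + 6*r - 3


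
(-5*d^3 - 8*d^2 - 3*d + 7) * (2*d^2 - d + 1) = -10*d^5 - 11*d^4 - 3*d^3 + 9*d^2 - 10*d + 7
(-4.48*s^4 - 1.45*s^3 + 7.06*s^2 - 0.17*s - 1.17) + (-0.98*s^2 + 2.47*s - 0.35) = -4.48*s^4 - 1.45*s^3 + 6.08*s^2 + 2.3*s - 1.52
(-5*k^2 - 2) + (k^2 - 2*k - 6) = -4*k^2 - 2*k - 8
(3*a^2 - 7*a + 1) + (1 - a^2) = 2*a^2 - 7*a + 2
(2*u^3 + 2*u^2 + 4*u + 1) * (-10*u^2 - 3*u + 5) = -20*u^5 - 26*u^4 - 36*u^3 - 12*u^2 + 17*u + 5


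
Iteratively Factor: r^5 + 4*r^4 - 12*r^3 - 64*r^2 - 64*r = (r - 4)*(r^4 + 8*r^3 + 20*r^2 + 16*r) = (r - 4)*(r + 2)*(r^3 + 6*r^2 + 8*r) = r*(r - 4)*(r + 2)*(r^2 + 6*r + 8) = r*(r - 4)*(r + 2)*(r + 4)*(r + 2)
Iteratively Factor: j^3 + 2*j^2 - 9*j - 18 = (j - 3)*(j^2 + 5*j + 6) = (j - 3)*(j + 2)*(j + 3)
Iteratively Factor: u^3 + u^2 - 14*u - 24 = (u + 2)*(u^2 - u - 12) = (u + 2)*(u + 3)*(u - 4)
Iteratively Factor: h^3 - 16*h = (h)*(h^2 - 16) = h*(h - 4)*(h + 4)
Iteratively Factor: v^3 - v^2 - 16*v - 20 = (v - 5)*(v^2 + 4*v + 4) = (v - 5)*(v + 2)*(v + 2)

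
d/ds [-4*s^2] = -8*s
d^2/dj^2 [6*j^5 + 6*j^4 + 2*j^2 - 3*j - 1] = 120*j^3 + 72*j^2 + 4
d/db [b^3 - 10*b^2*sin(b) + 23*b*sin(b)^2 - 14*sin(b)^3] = -10*b^2*cos(b) + 3*b^2 - 20*b*sin(b) + 23*b*sin(2*b) - 42*sin(b)^2*cos(b) + 23*sin(b)^2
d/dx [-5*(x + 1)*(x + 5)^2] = 5*(-3*x - 7)*(x + 5)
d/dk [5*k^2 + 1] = 10*k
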